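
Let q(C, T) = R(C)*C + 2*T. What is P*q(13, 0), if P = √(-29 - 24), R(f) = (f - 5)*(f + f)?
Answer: 2704*I*√53 ≈ 19685.0*I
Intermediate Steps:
R(f) = 2*f*(-5 + f) (R(f) = (-5 + f)*(2*f) = 2*f*(-5 + f))
q(C, T) = 2*T + 2*C²*(-5 + C) (q(C, T) = (2*C*(-5 + C))*C + 2*T = 2*C²*(-5 + C) + 2*T = 2*T + 2*C²*(-5 + C))
P = I*√53 (P = √(-53) = I*√53 ≈ 7.2801*I)
P*q(13, 0) = (I*√53)*(2*0 + 2*13²*(-5 + 13)) = (I*√53)*(0 + 2*169*8) = (I*√53)*(0 + 2704) = (I*√53)*2704 = 2704*I*√53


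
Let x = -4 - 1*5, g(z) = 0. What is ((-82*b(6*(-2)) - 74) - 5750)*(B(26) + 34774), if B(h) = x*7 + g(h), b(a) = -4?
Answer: -190771656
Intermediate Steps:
x = -9 (x = -4 - 5 = -9)
B(h) = -63 (B(h) = -9*7 + 0 = -63 + 0 = -63)
((-82*b(6*(-2)) - 74) - 5750)*(B(26) + 34774) = ((-82*(-4) - 74) - 5750)*(-63 + 34774) = ((328 - 74) - 5750)*34711 = (254 - 5750)*34711 = -5496*34711 = -190771656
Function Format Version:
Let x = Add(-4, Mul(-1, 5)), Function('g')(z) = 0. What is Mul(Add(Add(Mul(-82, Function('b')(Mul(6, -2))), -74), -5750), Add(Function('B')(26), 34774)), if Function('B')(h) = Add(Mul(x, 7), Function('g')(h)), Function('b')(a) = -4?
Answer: -190771656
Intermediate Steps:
x = -9 (x = Add(-4, -5) = -9)
Function('B')(h) = -63 (Function('B')(h) = Add(Mul(-9, 7), 0) = Add(-63, 0) = -63)
Mul(Add(Add(Mul(-82, Function('b')(Mul(6, -2))), -74), -5750), Add(Function('B')(26), 34774)) = Mul(Add(Add(Mul(-82, -4), -74), -5750), Add(-63, 34774)) = Mul(Add(Add(328, -74), -5750), 34711) = Mul(Add(254, -5750), 34711) = Mul(-5496, 34711) = -190771656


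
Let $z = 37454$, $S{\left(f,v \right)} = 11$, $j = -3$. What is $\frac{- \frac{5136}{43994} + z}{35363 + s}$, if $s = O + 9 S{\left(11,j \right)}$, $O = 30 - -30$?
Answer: $\frac{411936535}{390688717} \approx 1.0544$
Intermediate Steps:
$O = 60$ ($O = 30 + 30 = 60$)
$s = 159$ ($s = 60 + 9 \cdot 11 = 60 + 99 = 159$)
$\frac{- \frac{5136}{43994} + z}{35363 + s} = \frac{- \frac{5136}{43994} + 37454}{35363 + 159} = \frac{\left(-5136\right) \frac{1}{43994} + 37454}{35522} = \left(- \frac{2568}{21997} + 37454\right) \frac{1}{35522} = \frac{823873070}{21997} \cdot \frac{1}{35522} = \frac{411936535}{390688717}$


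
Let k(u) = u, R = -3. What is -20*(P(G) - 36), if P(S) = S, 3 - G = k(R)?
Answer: 600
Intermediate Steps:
G = 6 (G = 3 - 1*(-3) = 3 + 3 = 6)
-20*(P(G) - 36) = -20*(6 - 36) = -20*(-30) = 600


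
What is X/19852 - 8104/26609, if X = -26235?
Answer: -858967723/528241868 ≈ -1.6261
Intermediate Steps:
X/19852 - 8104/26609 = -26235/19852 - 8104/26609 = -858967723/528241868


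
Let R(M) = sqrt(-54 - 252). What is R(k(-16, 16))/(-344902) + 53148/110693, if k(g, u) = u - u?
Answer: 53148/110693 - 3*I*sqrt(34)/344902 ≈ 0.48014 - 5.0718e-5*I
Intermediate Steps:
k(g, u) = 0
R(M) = 3*I*sqrt(34) (R(M) = sqrt(-306) = 3*I*sqrt(34))
R(k(-16, 16))/(-344902) + 53148/110693 = (3*I*sqrt(34))/(-344902) + 53148/110693 = (3*I*sqrt(34))*(-1/344902) + 53148*(1/110693) = -3*I*sqrt(34)/344902 + 53148/110693 = 53148/110693 - 3*I*sqrt(34)/344902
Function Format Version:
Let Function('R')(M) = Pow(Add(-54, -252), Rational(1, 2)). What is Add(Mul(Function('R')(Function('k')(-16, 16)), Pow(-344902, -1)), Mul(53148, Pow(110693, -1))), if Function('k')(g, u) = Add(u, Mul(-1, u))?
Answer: Add(Rational(53148, 110693), Mul(Rational(-3, 344902), I, Pow(34, Rational(1, 2)))) ≈ Add(0.48014, Mul(-5.0718e-5, I))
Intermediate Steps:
Function('k')(g, u) = 0
Function('R')(M) = Mul(3, I, Pow(34, Rational(1, 2))) (Function('R')(M) = Pow(-306, Rational(1, 2)) = Mul(3, I, Pow(34, Rational(1, 2))))
Add(Mul(Function('R')(Function('k')(-16, 16)), Pow(-344902, -1)), Mul(53148, Pow(110693, -1))) = Add(Mul(Mul(3, I, Pow(34, Rational(1, 2))), Pow(-344902, -1)), Mul(53148, Pow(110693, -1))) = Add(Mul(Mul(3, I, Pow(34, Rational(1, 2))), Rational(-1, 344902)), Mul(53148, Rational(1, 110693))) = Add(Mul(Rational(-3, 344902), I, Pow(34, Rational(1, 2))), Rational(53148, 110693)) = Add(Rational(53148, 110693), Mul(Rational(-3, 344902), I, Pow(34, Rational(1, 2))))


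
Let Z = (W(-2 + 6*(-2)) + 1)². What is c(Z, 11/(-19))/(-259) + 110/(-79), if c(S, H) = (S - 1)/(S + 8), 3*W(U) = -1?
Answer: -2164845/1555036 ≈ -1.3922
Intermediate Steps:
W(U) = -⅓ (W(U) = (⅓)*(-1) = -⅓)
Z = 4/9 (Z = (-⅓ + 1)² = (⅔)² = 4/9 ≈ 0.44444)
c(S, H) = (-1 + S)/(8 + S)
c(Z, 11/(-19))/(-259) + 110/(-79) = ((-1 + 4/9)/(8 + 4/9))/(-259) + 110/(-79) = (-5/9/(76/9))*(-1/259) + 110*(-1/79) = ((9/76)*(-5/9))*(-1/259) - 110/79 = -5/76*(-1/259) - 110/79 = 5/19684 - 110/79 = -2164845/1555036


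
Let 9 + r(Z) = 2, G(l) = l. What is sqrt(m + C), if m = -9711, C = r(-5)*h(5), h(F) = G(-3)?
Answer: I*sqrt(9690) ≈ 98.438*I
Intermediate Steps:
r(Z) = -7 (r(Z) = -9 + 2 = -7)
h(F) = -3
C = 21 (C = -7*(-3) = 21)
sqrt(m + C) = sqrt(-9711 + 21) = sqrt(-9690) = I*sqrt(9690)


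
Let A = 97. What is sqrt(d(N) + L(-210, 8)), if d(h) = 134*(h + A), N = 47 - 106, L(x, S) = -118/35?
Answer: sqrt(6233570)/35 ≈ 71.335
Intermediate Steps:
L(x, S) = -118/35 (L(x, S) = -118*1/35 = -118/35)
N = -59
d(h) = 12998 + 134*h (d(h) = 134*(h + 97) = 134*(97 + h) = 12998 + 134*h)
sqrt(d(N) + L(-210, 8)) = sqrt((12998 + 134*(-59)) - 118/35) = sqrt((12998 - 7906) - 118/35) = sqrt(5092 - 118/35) = sqrt(178102/35) = sqrt(6233570)/35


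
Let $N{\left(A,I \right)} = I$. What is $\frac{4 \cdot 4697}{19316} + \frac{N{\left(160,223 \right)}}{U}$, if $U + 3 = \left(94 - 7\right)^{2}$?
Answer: $\frac{3328579}{3321474} \approx 1.0021$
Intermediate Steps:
$U = 7566$ ($U = -3 + \left(94 - 7\right)^{2} = -3 + 87^{2} = -3 + 7569 = 7566$)
$\frac{4 \cdot 4697}{19316} + \frac{N{\left(160,223 \right)}}{U} = \frac{4 \cdot 4697}{19316} + \frac{223}{7566} = 18788 \cdot \frac{1}{19316} + 223 \cdot \frac{1}{7566} = \frac{427}{439} + \frac{223}{7566} = \frac{3328579}{3321474}$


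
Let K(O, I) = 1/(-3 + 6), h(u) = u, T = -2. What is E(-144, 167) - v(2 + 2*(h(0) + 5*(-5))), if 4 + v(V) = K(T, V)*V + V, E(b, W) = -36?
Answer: 32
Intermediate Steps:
K(O, I) = ⅓ (K(O, I) = 1/3 = ⅓)
v(V) = -4 + 4*V/3 (v(V) = -4 + (V/3 + V) = -4 + 4*V/3)
E(-144, 167) - v(2 + 2*(h(0) + 5*(-5))) = -36 - (-4 + 4*(2 + 2*(0 + 5*(-5)))/3) = -36 - (-4 + 4*(2 + 2*(0 - 25))/3) = -36 - (-4 + 4*(2 + 2*(-25))/3) = -36 - (-4 + 4*(2 - 50)/3) = -36 - (-4 + (4/3)*(-48)) = -36 - (-4 - 64) = -36 - 1*(-68) = -36 + 68 = 32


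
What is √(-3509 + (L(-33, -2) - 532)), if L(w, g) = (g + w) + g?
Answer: I*√4078 ≈ 63.859*I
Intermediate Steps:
L(w, g) = w + 2*g
√(-3509 + (L(-33, -2) - 532)) = √(-3509 + ((-33 + 2*(-2)) - 532)) = √(-3509 + ((-33 - 4) - 532)) = √(-3509 + (-37 - 532)) = √(-3509 - 569) = √(-4078) = I*√4078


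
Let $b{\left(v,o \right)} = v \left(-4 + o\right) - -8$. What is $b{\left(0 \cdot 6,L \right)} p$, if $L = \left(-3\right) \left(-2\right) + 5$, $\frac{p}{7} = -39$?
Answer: $-2184$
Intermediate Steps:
$p = -273$ ($p = 7 \left(-39\right) = -273$)
$L = 11$ ($L = 6 + 5 = 11$)
$b{\left(v,o \right)} = 8 + v \left(-4 + o\right)$ ($b{\left(v,o \right)} = v \left(-4 + o\right) + 8 = 8 + v \left(-4 + o\right)$)
$b{\left(0 \cdot 6,L \right)} p = \left(8 - 4 \cdot 0 \cdot 6 + 11 \cdot 0 \cdot 6\right) \left(-273\right) = \left(8 - 0 + 11 \cdot 0\right) \left(-273\right) = \left(8 + 0 + 0\right) \left(-273\right) = 8 \left(-273\right) = -2184$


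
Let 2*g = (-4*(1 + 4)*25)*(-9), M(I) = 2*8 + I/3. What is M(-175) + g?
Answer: 6623/3 ≈ 2207.7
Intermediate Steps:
M(I) = 16 + I/3 (M(I) = 16 + I*(⅓) = 16 + I/3)
g = 2250 (g = ((-4*(1 + 4)*25)*(-9))/2 = ((-4*5*25)*(-9))/2 = (-20*25*(-9))/2 = (-500*(-9))/2 = (½)*4500 = 2250)
M(-175) + g = (16 + (⅓)*(-175)) + 2250 = (16 - 175/3) + 2250 = -127/3 + 2250 = 6623/3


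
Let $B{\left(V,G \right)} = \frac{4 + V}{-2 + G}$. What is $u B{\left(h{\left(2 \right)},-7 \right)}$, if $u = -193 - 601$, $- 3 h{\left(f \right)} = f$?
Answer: $\frac{7940}{27} \approx 294.07$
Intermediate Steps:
$h{\left(f \right)} = - \frac{f}{3}$
$B{\left(V,G \right)} = \frac{4 + V}{-2 + G}$
$u = -794$ ($u = -193 - 601 = -794$)
$u B{\left(h{\left(2 \right)},-7 \right)} = - 794 \frac{4 - \frac{2}{3}}{-2 - 7} = - 794 \frac{4 - \frac{2}{3}}{-9} = - 794 \left(\left(- \frac{1}{9}\right) \frac{10}{3}\right) = \left(-794\right) \left(- \frac{10}{27}\right) = \frac{7940}{27}$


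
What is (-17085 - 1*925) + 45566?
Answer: 27556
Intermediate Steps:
(-17085 - 1*925) + 45566 = (-17085 - 925) + 45566 = -18010 + 45566 = 27556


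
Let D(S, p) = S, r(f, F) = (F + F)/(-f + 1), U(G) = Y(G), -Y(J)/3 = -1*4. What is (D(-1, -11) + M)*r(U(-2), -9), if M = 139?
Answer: 2484/11 ≈ 225.82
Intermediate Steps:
Y(J) = 12 (Y(J) = -(-3)*4 = -3*(-4) = 12)
U(G) = 12
r(f, F) = 2*F/(1 - f) (r(f, F) = (2*F)/(1 - f) = 2*F/(1 - f))
(D(-1, -11) + M)*r(U(-2), -9) = (-1 + 139)*(-2*(-9)/(-1 + 12)) = 138*(-2*(-9)/11) = 138*(-2*(-9)*1/11) = 138*(18/11) = 2484/11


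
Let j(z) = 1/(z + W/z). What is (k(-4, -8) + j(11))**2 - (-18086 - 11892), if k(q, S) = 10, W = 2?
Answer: 455077243/15129 ≈ 30080.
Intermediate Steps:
j(z) = 1/(z + 2/z)
(k(-4, -8) + j(11))**2 - (-18086 - 11892) = (10 + 11/(2 + 11**2))**2 - (-18086 - 11892) = (10 + 11/(2 + 121))**2 - 1*(-29978) = (10 + 11/123)**2 + 29978 = (1241/123)**2 + 29978 = 1540081/15129 + 29978 = 455077243/15129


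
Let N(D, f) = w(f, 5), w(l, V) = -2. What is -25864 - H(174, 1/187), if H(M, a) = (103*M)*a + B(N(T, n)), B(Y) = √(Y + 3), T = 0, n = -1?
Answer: -4854677/187 ≈ -25961.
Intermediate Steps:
N(D, f) = -2
B(Y) = √(3 + Y)
H(M, a) = 1 + 103*M*a (H(M, a) = (103*M)*a + √(3 - 2) = 103*M*a + √1 = 103*M*a + 1 = 1 + 103*M*a)
-25864 - H(174, 1/187) = -25864 - (1 + 103*174/187) = -25864 - (1 + 103*174*(1/187)) = -25864 - (1 + 17922/187) = -25864 - 1*18109/187 = -25864 - 18109/187 = -4854677/187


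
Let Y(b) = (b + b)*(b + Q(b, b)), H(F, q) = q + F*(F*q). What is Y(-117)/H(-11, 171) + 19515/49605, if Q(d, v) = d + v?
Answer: 16597700/3832813 ≈ 4.3304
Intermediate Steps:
H(F, q) = q + q*F²
Y(b) = 6*b² (Y(b) = (b + b)*(b + (b + b)) = (2*b)*(b + 2*b) = (2*b)*(3*b) = 6*b²)
Y(-117)/H(-11, 171) + 19515/49605 = (6*(-117)²)/((171*(1 + (-11)²))) + 19515/49605 = (6*13689)/((171*(1 + 121))) + 19515*(1/49605) = 82134/((171*122)) + 1301/3307 = 82134/20862 + 1301/3307 = 82134*(1/20862) + 1301/3307 = 4563/1159 + 1301/3307 = 16597700/3832813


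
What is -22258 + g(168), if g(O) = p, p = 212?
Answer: -22046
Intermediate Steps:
g(O) = 212
-22258 + g(168) = -22258 + 212 = -22046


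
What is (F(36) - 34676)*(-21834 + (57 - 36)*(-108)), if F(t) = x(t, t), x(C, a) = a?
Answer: 834893280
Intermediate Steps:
F(t) = t
(F(36) - 34676)*(-21834 + (57 - 36)*(-108)) = (36 - 34676)*(-21834 + (57 - 36)*(-108)) = -34640*(-21834 + 21*(-108)) = -34640*(-21834 - 2268) = -34640*(-24102) = 834893280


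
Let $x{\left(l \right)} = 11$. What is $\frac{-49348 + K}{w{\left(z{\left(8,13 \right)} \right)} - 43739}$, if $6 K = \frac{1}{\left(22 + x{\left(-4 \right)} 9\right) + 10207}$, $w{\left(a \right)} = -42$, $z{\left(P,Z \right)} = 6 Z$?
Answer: $\frac{3057996863}{2713021008} \approx 1.1272$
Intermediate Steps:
$K = \frac{1}{61968}$ ($K = \frac{1}{6 \left(\left(22 + 11 \cdot 9\right) + 10207\right)} = \frac{1}{6 \left(\left(22 + 99\right) + 10207\right)} = \frac{1}{6 \left(121 + 10207\right)} = \frac{1}{6 \cdot 10328} = \frac{1}{6} \cdot \frac{1}{10328} = \frac{1}{61968} \approx 1.6137 \cdot 10^{-5}$)
$\frac{-49348 + K}{w{\left(z{\left(8,13 \right)} \right)} - 43739} = \frac{-49348 + \frac{1}{61968}}{-42 - 43739} = - \frac{3057996863}{61968 \left(-43781\right)} = \left(- \frac{3057996863}{61968}\right) \left(- \frac{1}{43781}\right) = \frac{3057996863}{2713021008}$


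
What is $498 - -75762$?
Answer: $76260$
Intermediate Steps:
$498 - -75762 = 498 + 75762 = 76260$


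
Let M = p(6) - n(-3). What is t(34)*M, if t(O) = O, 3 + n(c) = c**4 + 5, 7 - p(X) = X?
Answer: -2788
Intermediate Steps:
p(X) = 7 - X
n(c) = 2 + c**4 (n(c) = -3 + (c**4 + 5) = -3 + (5 + c**4) = 2 + c**4)
M = -82 (M = (7 - 1*6) - (2 + (-3)**4) = (7 - 6) - (2 + 81) = 1 - 1*83 = 1 - 83 = -82)
t(34)*M = 34*(-82) = -2788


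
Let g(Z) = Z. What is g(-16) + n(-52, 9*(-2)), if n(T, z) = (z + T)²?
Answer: 4884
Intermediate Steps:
n(T, z) = (T + z)²
g(-16) + n(-52, 9*(-2)) = -16 + (-52 + 9*(-2))² = -16 + (-52 - 18)² = -16 + (-70)² = -16 + 4900 = 4884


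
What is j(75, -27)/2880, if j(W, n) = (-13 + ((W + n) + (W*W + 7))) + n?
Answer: 47/24 ≈ 1.9583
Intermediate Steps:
j(W, n) = -6 + W + W**2 + 2*n (j(W, n) = (-13 + ((W + n) + (W**2 + 7))) + n = (-13 + ((W + n) + (7 + W**2))) + n = (-13 + (7 + W + n + W**2)) + n = (-6 + W + n + W**2) + n = -6 + W + W**2 + 2*n)
j(75, -27)/2880 = (-6 + 75 + 75**2 + 2*(-27))/2880 = (-6 + 75 + 5625 - 54)*(1/2880) = 5640*(1/2880) = 47/24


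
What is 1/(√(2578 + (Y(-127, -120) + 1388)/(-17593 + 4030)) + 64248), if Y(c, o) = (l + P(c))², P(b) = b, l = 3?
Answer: 13202964/848263501547 - 5*√17410782/1696527003094 ≈ 1.5552e-5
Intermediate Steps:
Y(c, o) = (3 + c)²
1/(√(2578 + (Y(-127, -120) + 1388)/(-17593 + 4030)) + 64248) = 1/(√(2578 + ((3 - 127)² + 1388)/(-17593 + 4030)) + 64248) = 1/(√(2578 + ((-124)² + 1388)/(-13563)) + 64248) = 1/(√(2578 + (15376 + 1388)*(-1/13563)) + 64248) = 1/(√(2578 + 16764*(-1/13563)) + 64248) = 1/(√(2578 - 508/411) + 64248) = 1/(√(1059050/411) + 64248) = 1/(5*√17410782/411 + 64248) = 1/(64248 + 5*√17410782/411)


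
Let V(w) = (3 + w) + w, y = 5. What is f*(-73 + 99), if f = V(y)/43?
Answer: 338/43 ≈ 7.8605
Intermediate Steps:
V(w) = 3 + 2*w
f = 13/43 (f = (3 + 2*5)/43 = (3 + 10)*(1/43) = 13*(1/43) = 13/43 ≈ 0.30233)
f*(-73 + 99) = 13*(-73 + 99)/43 = (13/43)*26 = 338/43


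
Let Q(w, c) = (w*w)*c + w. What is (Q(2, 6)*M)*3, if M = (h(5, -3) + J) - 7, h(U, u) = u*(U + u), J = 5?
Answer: -624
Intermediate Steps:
Q(w, c) = w + c*w² (Q(w, c) = w²*c + w = c*w² + w = w + c*w²)
M = -8 (M = (-3*(5 - 3) + 5) - 7 = (-3*2 + 5) - 7 = (-6 + 5) - 7 = -1 - 7 = -8)
(Q(2, 6)*M)*3 = ((2*(1 + 6*2))*(-8))*3 = ((2*(1 + 12))*(-8))*3 = ((2*13)*(-8))*3 = (26*(-8))*3 = -208*3 = -624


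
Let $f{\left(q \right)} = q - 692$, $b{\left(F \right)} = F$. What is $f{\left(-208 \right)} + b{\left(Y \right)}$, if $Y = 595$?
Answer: $-305$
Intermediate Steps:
$f{\left(q \right)} = -692 + q$
$f{\left(-208 \right)} + b{\left(Y \right)} = \left(-692 - 208\right) + 595 = -900 + 595 = -305$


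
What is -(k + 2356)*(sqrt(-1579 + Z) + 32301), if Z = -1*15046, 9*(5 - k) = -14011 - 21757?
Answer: -204634013 - 285085*I*sqrt(665)/9 ≈ -2.0463e+8 - 8.1685e+5*I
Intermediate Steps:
k = 35813/9 (k = 5 - (-14011 - 21757)/9 = 5 - 1/9*(-35768) = 5 + 35768/9 = 35813/9 ≈ 3979.2)
Z = -15046
-(k + 2356)*(sqrt(-1579 + Z) + 32301) = -(35813/9 + 2356)*(sqrt(-1579 - 15046) + 32301) = -57017*(sqrt(-16625) + 32301)/9 = -57017*(5*I*sqrt(665) + 32301)/9 = -57017*(32301 + 5*I*sqrt(665))/9 = -(204634013 + 285085*I*sqrt(665)/9) = -204634013 - 285085*I*sqrt(665)/9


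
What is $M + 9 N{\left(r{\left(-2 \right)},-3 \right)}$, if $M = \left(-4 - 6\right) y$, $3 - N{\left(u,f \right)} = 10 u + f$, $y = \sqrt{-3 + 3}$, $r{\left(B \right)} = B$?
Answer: $234$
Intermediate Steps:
$y = 0$ ($y = \sqrt{0} = 0$)
$N{\left(u,f \right)} = 3 - f - 10 u$ ($N{\left(u,f \right)} = 3 - \left(10 u + f\right) = 3 - \left(f + 10 u\right) = 3 - f - 10 u$)
$M = 0$ ($M = \left(-4 - 6\right) 0 = \left(-10\right) 0 = 0$)
$M + 9 N{\left(r{\left(-2 \right)},-3 \right)} = 0 + 9 \left(3 - -3 - -20\right) = 0 + 9 \left(3 + 3 + 20\right) = 0 + 9 \cdot 26 = 0 + 234 = 234$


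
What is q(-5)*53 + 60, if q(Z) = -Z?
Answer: 325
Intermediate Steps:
q(-5)*53 + 60 = -1*(-5)*53 + 60 = 5*53 + 60 = 265 + 60 = 325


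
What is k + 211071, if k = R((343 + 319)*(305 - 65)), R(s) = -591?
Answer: 210480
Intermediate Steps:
k = -591
k + 211071 = -591 + 211071 = 210480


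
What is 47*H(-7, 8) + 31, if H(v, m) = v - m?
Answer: -674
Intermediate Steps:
47*H(-7, 8) + 31 = 47*(-7 - 1*8) + 31 = 47*(-7 - 8) + 31 = 47*(-15) + 31 = -705 + 31 = -674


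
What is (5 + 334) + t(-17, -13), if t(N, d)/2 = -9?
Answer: 321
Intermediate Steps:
t(N, d) = -18 (t(N, d) = 2*(-9) = -18)
(5 + 334) + t(-17, -13) = (5 + 334) - 18 = 339 - 18 = 321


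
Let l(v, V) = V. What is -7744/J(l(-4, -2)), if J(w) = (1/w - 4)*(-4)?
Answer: -3872/9 ≈ -430.22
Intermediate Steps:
J(w) = 16 - 4/w (J(w) = (-4 + 1/w)*(-4) = 16 - 4/w)
-7744/J(l(-4, -2)) = -7744/(16 - 4/(-2)) = -7744/(16 - 4*(-1/2)) = -7744/(16 + 2) = -7744/18 = -7744*1/18 = -3872/9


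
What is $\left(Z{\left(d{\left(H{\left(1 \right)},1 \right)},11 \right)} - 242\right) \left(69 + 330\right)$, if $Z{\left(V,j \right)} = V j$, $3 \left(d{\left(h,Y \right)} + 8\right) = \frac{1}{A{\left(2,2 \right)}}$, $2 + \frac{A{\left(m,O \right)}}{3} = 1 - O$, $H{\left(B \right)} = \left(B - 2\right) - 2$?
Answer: $- \frac{1186493}{9} \approx -1.3183 \cdot 10^{5}$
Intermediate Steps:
$H{\left(B \right)} = -4 + B$ ($H{\left(B \right)} = \left(-2 + B\right) - 2 = -4 + B$)
$A{\left(m,O \right)} = -3 - 3 O$ ($A{\left(m,O \right)} = -6 + 3 \left(1 - O\right) = -6 - \left(-3 + 3 O\right) = -3 - 3 O$)
$d{\left(h,Y \right)} = - \frac{217}{27}$ ($d{\left(h,Y \right)} = -8 + \frac{1}{3 \left(-3 - 6\right)} = -8 + \frac{1}{3 \left(-9\right)} = -8 + \frac{1}{3} \left(- \frac{1}{9}\right) = -8 - \frac{1}{27} = - \frac{217}{27}$)
$\left(Z{\left(d{\left(H{\left(1 \right)},1 \right)},11 \right)} - 242\right) \left(69 + 330\right) = \left(\left(- \frac{217}{27}\right) 11 - 242\right) \left(69 + 330\right) = \left(- \frac{2387}{27} - 242\right) 399 = \left(- \frac{8921}{27}\right) 399 = - \frac{1186493}{9}$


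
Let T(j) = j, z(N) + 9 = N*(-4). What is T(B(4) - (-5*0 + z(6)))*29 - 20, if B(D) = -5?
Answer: 792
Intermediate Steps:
z(N) = -9 - 4*N (z(N) = -9 + N*(-4) = -9 - 4*N)
T(B(4) - (-5*0 + z(6)))*29 - 20 = (-5 - (-5*0 + (-9 - 4*6)))*29 - 20 = (-5 - (0 + (-9 - 24)))*29 - 20 = (-5 - (0 - 33))*29 - 20 = (-5 - 1*(-33))*29 - 20 = (-5 + 33)*29 - 20 = 28*29 - 20 = 812 - 20 = 792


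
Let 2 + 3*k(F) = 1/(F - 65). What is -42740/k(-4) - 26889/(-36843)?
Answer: 108653463437/1707059 ≈ 63650.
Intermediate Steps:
k(F) = -⅔ + 1/(3*(-65 + F)) (k(F) = -⅔ + 1/(3*(F - 65)) = -⅔ + 1/(3*(-65 + F)))
-42740/k(-4) - 26889/(-36843) = -42740*3*(-65 - 4)/(131 - 2*(-4)) - 26889/(-36843) = -42740*(-207/(131 + 8)) - 26889*(-1/36843) = -42740/((⅓)*(-1/69)*139) + 8963/12281 = -42740/(-139/207) + 8963/12281 = -42740*(-207/139) + 8963/12281 = 8847180/139 + 8963/12281 = 108653463437/1707059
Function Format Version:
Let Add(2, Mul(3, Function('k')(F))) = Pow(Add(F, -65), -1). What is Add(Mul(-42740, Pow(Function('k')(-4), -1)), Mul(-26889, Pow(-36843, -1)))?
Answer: Rational(108653463437, 1707059) ≈ 63650.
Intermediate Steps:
Function('k')(F) = Add(Rational(-2, 3), Mul(Rational(1, 3), Pow(Add(-65, F), -1))) (Function('k')(F) = Add(Rational(-2, 3), Mul(Rational(1, 3), Pow(Add(F, -65), -1))) = Add(Rational(-2, 3), Mul(Rational(1, 3), Pow(Add(-65, F), -1))))
Add(Mul(-42740, Pow(Function('k')(-4), -1)), Mul(-26889, Pow(-36843, -1))) = Add(Mul(-42740, Pow(Mul(Rational(1, 3), Pow(Add(-65, -4), -1), Add(131, Mul(-2, -4))), -1)), Mul(-26889, Pow(-36843, -1))) = Add(Mul(-42740, Pow(Mul(Rational(1, 3), Pow(-69, -1), Add(131, 8)), -1)), Mul(-26889, Rational(-1, 36843))) = Add(Mul(-42740, Pow(Mul(Rational(1, 3), Rational(-1, 69), 139), -1)), Rational(8963, 12281)) = Add(Mul(-42740, Pow(Rational(-139, 207), -1)), Rational(8963, 12281)) = Add(Mul(-42740, Rational(-207, 139)), Rational(8963, 12281)) = Add(Rational(8847180, 139), Rational(8963, 12281)) = Rational(108653463437, 1707059)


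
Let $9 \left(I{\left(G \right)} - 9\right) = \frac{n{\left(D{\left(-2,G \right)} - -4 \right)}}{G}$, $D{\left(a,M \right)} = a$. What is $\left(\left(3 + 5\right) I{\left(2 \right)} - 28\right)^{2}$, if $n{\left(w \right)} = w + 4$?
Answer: $\frac{19600}{9} \approx 2177.8$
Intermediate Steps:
$n{\left(w \right)} = 4 + w$
$I{\left(G \right)} = 9 + \frac{2}{3 G}$ ($I{\left(G \right)} = 9 + \frac{\left(4 - -2\right) \frac{1}{G}}{9} = 9 + \frac{\left(4 + \left(-2 + 4\right)\right) \frac{1}{G}}{9} = 9 + \frac{\left(4 + 2\right) \frac{1}{G}}{9} = 9 + \frac{6 \frac{1}{G}}{9} = 9 + \frac{2}{3 G}$)
$\left(\left(3 + 5\right) I{\left(2 \right)} - 28\right)^{2} = \left(\left(3 + 5\right) \left(9 + \frac{2}{3 \cdot 2}\right) - 28\right)^{2} = \left(8 \left(9 + \frac{2}{3} \cdot \frac{1}{2}\right) - 28\right)^{2} = \left(8 \left(9 + \frac{1}{3}\right) - 28\right)^{2} = \left(8 \cdot \frac{28}{3} - 28\right)^{2} = \left(\frac{224}{3} - 28\right)^{2} = \left(\frac{140}{3}\right)^{2} = \frac{19600}{9}$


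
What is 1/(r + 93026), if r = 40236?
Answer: 1/133262 ≈ 7.5040e-6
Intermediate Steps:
1/(r + 93026) = 1/(40236 + 93026) = 1/133262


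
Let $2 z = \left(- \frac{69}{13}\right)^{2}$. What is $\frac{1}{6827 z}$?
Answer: $\frac{338}{32503347} \approx 1.0399 \cdot 10^{-5}$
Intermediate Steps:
$z = \frac{4761}{338}$ ($z = \frac{\left(- \frac{69}{13}\right)^{2}}{2} = \frac{1}{2} \cdot \frac{4761}{169} = \frac{4761}{338} \approx 14.086$)
$\frac{1}{6827 z} = \frac{1}{6827 \cdot \frac{4761}{338}} = \frac{1}{6827} \cdot \frac{338}{4761} = \frac{338}{32503347}$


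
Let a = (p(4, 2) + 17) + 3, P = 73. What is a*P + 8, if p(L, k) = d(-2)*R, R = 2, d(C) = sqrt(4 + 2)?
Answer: 1468 + 146*sqrt(6) ≈ 1825.6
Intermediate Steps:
d(C) = sqrt(6)
p(L, k) = 2*sqrt(6) (p(L, k) = sqrt(6)*2 = 2*sqrt(6))
a = 20 + 2*sqrt(6) (a = (2*sqrt(6) + 17) + 3 = (17 + 2*sqrt(6)) + 3 = 20 + 2*sqrt(6) ≈ 24.899)
a*P + 8 = (20 + 2*sqrt(6))*73 + 8 = (1460 + 146*sqrt(6)) + 8 = 1468 + 146*sqrt(6)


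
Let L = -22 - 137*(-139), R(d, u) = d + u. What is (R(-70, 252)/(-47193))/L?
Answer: -182/897658053 ≈ -2.0275e-7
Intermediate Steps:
L = 19021 (L = -22 + 19043 = 19021)
(R(-70, 252)/(-47193))/L = ((-70 + 252)/(-47193))/19021 = (182*(-1/47193))*(1/19021) = -182/47193*1/19021 = -182/897658053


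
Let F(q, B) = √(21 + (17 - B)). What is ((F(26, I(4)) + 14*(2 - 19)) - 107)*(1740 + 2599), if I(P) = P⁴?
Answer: -1496955 + 4339*I*√218 ≈ -1.497e+6 + 64065.0*I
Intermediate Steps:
F(q, B) = √(38 - B)
((F(26, I(4)) + 14*(2 - 19)) - 107)*(1740 + 2599) = ((√(38 - 1*4⁴) + 14*(2 - 19)) - 107)*(1740 + 2599) = ((√(38 - 1*256) + 14*(-17)) - 107)*4339 = ((√(38 - 256) - 238) - 107)*4339 = ((√(-218) - 238) - 107)*4339 = ((I*√218 - 238) - 107)*4339 = ((-238 + I*√218) - 107)*4339 = (-345 + I*√218)*4339 = -1496955 + 4339*I*√218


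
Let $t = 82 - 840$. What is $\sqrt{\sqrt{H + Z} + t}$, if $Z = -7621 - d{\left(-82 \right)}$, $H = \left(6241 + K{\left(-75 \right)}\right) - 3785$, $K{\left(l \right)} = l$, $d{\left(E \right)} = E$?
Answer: $\sqrt{-758 + i \sqrt{5158}} \approx 1.3028 + 27.563 i$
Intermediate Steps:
$H = 2381$ ($H = \left(6241 - 75\right) - 3785 = 6166 - 3785 = 2381$)
$Z = -7539$ ($Z = -7621 - -82 = -7621 + 82 = -7539$)
$t = -758$ ($t = 82 - 840 = -758$)
$\sqrt{\sqrt{H + Z} + t} = \sqrt{\sqrt{2381 - 7539} - 758} = \sqrt{\sqrt{-5158} - 758} = \sqrt{i \sqrt{5158} - 758} = \sqrt{-758 + i \sqrt{5158}}$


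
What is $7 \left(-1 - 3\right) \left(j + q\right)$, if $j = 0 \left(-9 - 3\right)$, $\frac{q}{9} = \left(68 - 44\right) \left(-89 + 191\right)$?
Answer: $-616896$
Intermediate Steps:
$q = 22032$ ($q = 9 \left(68 - 44\right) \left(-89 + 191\right) = 9 \cdot 24 \cdot 102 = 9 \cdot 2448 = 22032$)
$j = 0$ ($j = 0 \left(-12\right) = 0$)
$7 \left(-1 - 3\right) \left(j + q\right) = 7 \left(-1 - 3\right) \left(0 + 22032\right) = 7 \left(-4\right) 22032 = \left(-28\right) 22032 = -616896$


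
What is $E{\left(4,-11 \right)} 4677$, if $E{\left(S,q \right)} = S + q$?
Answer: $-32739$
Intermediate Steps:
$E{\left(4,-11 \right)} 4677 = \left(4 - 11\right) 4677 = \left(-7\right) 4677 = -32739$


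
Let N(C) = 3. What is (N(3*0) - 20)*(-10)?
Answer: 170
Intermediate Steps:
(N(3*0) - 20)*(-10) = (3 - 20)*(-10) = -17*(-10) = 170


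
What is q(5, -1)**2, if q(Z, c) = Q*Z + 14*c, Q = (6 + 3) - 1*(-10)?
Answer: 6561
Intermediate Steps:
Q = 19 (Q = 9 + 10 = 19)
q(Z, c) = 14*c + 19*Z (q(Z, c) = 19*Z + 14*c = 14*c + 19*Z)
q(5, -1)**2 = (14*(-1) + 19*5)**2 = (-14 + 95)**2 = 81**2 = 6561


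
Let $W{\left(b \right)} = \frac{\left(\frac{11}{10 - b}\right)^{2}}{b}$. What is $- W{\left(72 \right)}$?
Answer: $- \frac{121}{276768} \approx -0.00043719$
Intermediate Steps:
$W{\left(b \right)} = \frac{121}{b \left(10 - b\right)^{2}}$ ($W{\left(b \right)} = \frac{121 \frac{1}{\left(10 - b\right)^{2}}}{b} = \frac{121}{b \left(10 - b\right)^{2}}$)
$- W{\left(72 \right)} = - \frac{121}{72 \left(-10 + 72\right)^{2}} = - \frac{121}{72 \cdot 3844} = \left(-1\right) \frac{121}{276768} = - \frac{121}{276768}$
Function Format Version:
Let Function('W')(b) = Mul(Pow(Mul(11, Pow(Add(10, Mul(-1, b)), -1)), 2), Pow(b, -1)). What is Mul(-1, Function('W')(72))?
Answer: Rational(-121, 276768) ≈ -0.00043719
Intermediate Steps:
Function('W')(b) = Mul(121, Pow(b, -1), Pow(Add(10, Mul(-1, b)), -2)) (Function('W')(b) = Mul(Mul(121, Pow(Add(10, Mul(-1, b)), -2)), Pow(b, -1)) = Mul(121, Pow(b, -1), Pow(Add(10, Mul(-1, b)), -2)))
Mul(-1, Function('W')(72)) = Mul(-1, Mul(121, Pow(72, -1), Pow(Add(-10, 72), -2))) = Mul(-1, Mul(121, Rational(1, 72), Pow(62, -2))) = Mul(-1, Mul(121, Rational(1, 72), Rational(1, 3844))) = Mul(-1, Rational(121, 276768)) = Rational(-121, 276768)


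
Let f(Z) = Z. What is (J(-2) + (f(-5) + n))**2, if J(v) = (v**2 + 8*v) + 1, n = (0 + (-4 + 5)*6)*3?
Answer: 4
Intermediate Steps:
n = 18 (n = (0 + 1*6)*3 = (0 + 6)*3 = 6*3 = 18)
J(v) = 1 + v**2 + 8*v
(J(-2) + (f(-5) + n))**2 = ((1 + (-2)**2 + 8*(-2)) + (-5 + 18))**2 = ((1 + 4 - 16) + 13)**2 = (-11 + 13)**2 = 2**2 = 4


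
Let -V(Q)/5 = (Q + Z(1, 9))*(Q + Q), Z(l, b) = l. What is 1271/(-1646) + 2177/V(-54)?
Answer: -19979681/23554260 ≈ -0.84824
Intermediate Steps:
V(Q) = -10*Q*(1 + Q) (V(Q) = -5*(Q + 1)*(Q + Q) = -5*(1 + Q)*2*Q = -10*Q*(1 + Q))
1271/(-1646) + 2177/V(-54) = 1271/(-1646) + 2177/((-10*(-54)*(1 - 54))) = 1271*(-1/1646) + 2177/((-10*(-54)*(-53))) = -1271/1646 + 2177/(-28620) = -1271/1646 + 2177*(-1/28620) = -1271/1646 - 2177/28620 = -19979681/23554260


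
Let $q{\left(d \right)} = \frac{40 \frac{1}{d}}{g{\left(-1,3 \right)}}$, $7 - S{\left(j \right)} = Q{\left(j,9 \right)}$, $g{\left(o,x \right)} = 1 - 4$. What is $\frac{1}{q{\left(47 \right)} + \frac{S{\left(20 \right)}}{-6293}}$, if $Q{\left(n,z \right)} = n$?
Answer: $- \frac{887313}{249887} \approx -3.5509$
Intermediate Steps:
$g{\left(o,x \right)} = -3$
$S{\left(j \right)} = 7 - j$
$q{\left(d \right)} = - \frac{40}{3 d}$ ($q{\left(d \right)} = \frac{40 \frac{1}{d}}{-3} = \frac{40}{d} \left(- \frac{1}{3}\right) = - \frac{40}{3 d}$)
$\frac{1}{q{\left(47 \right)} + \frac{S{\left(20 \right)}}{-6293}} = \frac{1}{- \frac{40}{3 \cdot 47} + \frac{7 - 20}{-6293}} = \frac{1}{\left(- \frac{40}{3}\right) \frac{1}{47} + \left(7 - 20\right) \left(- \frac{1}{6293}\right)} = \frac{1}{- \frac{40}{141} - - \frac{13}{6293}} = \frac{1}{- \frac{40}{141} + \frac{13}{6293}} = \frac{1}{- \frac{249887}{887313}} = - \frac{887313}{249887}$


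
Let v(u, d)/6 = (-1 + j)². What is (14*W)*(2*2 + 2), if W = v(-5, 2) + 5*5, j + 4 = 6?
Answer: 2604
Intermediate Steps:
j = 2 (j = -4 + 6 = 2)
v(u, d) = 6 (v(u, d) = 6*(-1 + 2)² = 6*1² = 6*1 = 6)
W = 31 (W = 6 + 5*5 = 6 + 25 = 31)
(14*W)*(2*2 + 2) = (14*31)*(2*2 + 2) = 434*(4 + 2) = 434*6 = 2604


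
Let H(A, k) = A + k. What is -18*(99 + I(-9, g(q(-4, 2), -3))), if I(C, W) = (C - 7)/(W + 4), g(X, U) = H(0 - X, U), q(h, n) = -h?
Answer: -1878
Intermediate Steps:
g(X, U) = U - X (g(X, U) = (0 - X) + U = -X + U = U - X)
I(C, W) = (-7 + C)/(4 + W)
-18*(99 + I(-9, g(q(-4, 2), -3))) = -18*(99 + (-7 - 9)/(4 + (-3 - (-1)*(-4)))) = -18*(99 - 16/(4 + (-3 - 1*4))) = -18*(99 - 16/(4 + (-3 - 4))) = -18*(99 - 16/(4 - 7)) = -18*(99 - 16/(-3)) = -18*(99 - ⅓*(-16)) = -18*(99 + 16/3) = -18*313/3 = -1878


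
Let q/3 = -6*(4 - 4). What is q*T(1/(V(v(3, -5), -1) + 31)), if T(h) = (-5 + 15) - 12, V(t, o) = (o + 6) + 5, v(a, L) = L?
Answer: 0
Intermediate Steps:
V(t, o) = 11 + o (V(t, o) = (6 + o) + 5 = 11 + o)
T(h) = -2 (T(h) = 10 - 12 = -2)
q = 0 (q = 3*(-6*(4 - 4)) = 3*(-6*0) = 3*(-1*0) = 3*0 = 0)
q*T(1/(V(v(3, -5), -1) + 31)) = 0*(-2) = 0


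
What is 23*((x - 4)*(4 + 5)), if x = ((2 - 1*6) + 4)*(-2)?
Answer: -828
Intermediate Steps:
x = 0 (x = ((2 - 6) + 4)*(-2) = (-4 + 4)*(-2) = 0*(-2) = 0)
23*((x - 4)*(4 + 5)) = 23*((0 - 4)*(4 + 5)) = 23*(-4*9) = 23*(-36) = -828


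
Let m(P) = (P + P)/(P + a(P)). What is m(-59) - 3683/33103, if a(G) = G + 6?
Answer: 249547/264824 ≈ 0.94231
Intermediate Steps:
a(G) = 6 + G
m(P) = 2*P/(6 + 2*P) (m(P) = (P + P)/(P + (6 + P)) = (2*P)/(6 + 2*P) = 2*P/(6 + 2*P))
m(-59) - 3683/33103 = -59/(3 - 59) - 3683/33103 = -59/(-56) - 3683*1/33103 = -59*(-1/56) - 3683/33103 = 59/56 - 3683/33103 = 249547/264824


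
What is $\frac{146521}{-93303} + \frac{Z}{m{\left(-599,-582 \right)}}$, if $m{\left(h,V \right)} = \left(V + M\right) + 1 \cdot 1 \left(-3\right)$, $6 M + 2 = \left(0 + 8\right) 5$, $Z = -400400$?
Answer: $\frac{1996807199}{2892393} \approx 690.37$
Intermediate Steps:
$M = \frac{19}{3}$ ($M = - \frac{1}{3} + \frac{\left(0 + 8\right) 5}{6} = - \frac{1}{3} + \frac{8 \cdot 5}{6} = - \frac{1}{3} + \frac{1}{6} \cdot 40 = - \frac{1}{3} + \frac{20}{3} = \frac{19}{3} \approx 6.3333$)
$m{\left(h,V \right)} = \frac{10}{3} + V$ ($m{\left(h,V \right)} = \left(V + \frac{19}{3}\right) + 1 \cdot 1 \left(-3\right) = \left(\frac{19}{3} + V\right) + 1 \left(-3\right) = \left(\frac{19}{3} + V\right) - 3 = \frac{10}{3} + V$)
$\frac{146521}{-93303} + \frac{Z}{m{\left(-599,-582 \right)}} = \frac{146521}{-93303} - \frac{400400}{\frac{10}{3} - 582} = 146521 \left(- \frac{1}{93303}\right) - \frac{400400}{- \frac{1736}{3}} = - \frac{146521}{93303} - - \frac{21450}{31} = - \frac{146521}{93303} + \frac{21450}{31} = \frac{1996807199}{2892393}$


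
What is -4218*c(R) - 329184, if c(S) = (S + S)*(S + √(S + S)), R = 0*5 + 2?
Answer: -396672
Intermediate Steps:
R = 2 (R = 0 + 2 = 2)
c(S) = 2*S*(S + √2*√S) (c(S) = (2*S)*(S + √(2*S)) = (2*S)*(S + √2*√S) = 2*S*(S + √2*√S))
-4218*c(R) - 329184 = -4218*(2*2² + 2*√2*2^(3/2)) - 329184 = -4218*(2*4 + 2*√2*(2*√2)) - 329184 = -4218*(8 + 8) - 329184 = -4218*16 - 329184 = -67488 - 329184 = -396672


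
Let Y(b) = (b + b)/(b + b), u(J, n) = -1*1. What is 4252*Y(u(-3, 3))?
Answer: 4252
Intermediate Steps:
u(J, n) = -1
Y(b) = 1 (Y(b) = (2*b)/((2*b)) = (2*b)*(1/(2*b)) = 1)
4252*Y(u(-3, 3)) = 4252*1 = 4252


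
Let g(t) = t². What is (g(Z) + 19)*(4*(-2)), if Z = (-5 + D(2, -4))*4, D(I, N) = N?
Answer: -10520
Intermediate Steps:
Z = -36 (Z = (-5 - 4)*4 = -9*4 = -36)
(g(Z) + 19)*(4*(-2)) = ((-36)² + 19)*(4*(-2)) = (1296 + 19)*(-8) = 1315*(-8) = -10520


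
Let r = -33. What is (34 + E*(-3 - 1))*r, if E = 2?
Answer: -858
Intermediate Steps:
(34 + E*(-3 - 1))*r = (34 + 2*(-3 - 1))*(-33) = (34 + 2*(-4))*(-33) = (34 - 8)*(-33) = 26*(-33) = -858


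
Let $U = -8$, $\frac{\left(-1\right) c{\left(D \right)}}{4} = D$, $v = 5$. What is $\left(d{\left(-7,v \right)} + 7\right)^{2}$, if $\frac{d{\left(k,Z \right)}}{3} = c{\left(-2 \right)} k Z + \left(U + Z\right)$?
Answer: $708964$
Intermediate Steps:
$c{\left(D \right)} = - 4 D$
$d{\left(k,Z \right)} = -24 + 3 Z + 24 Z k$ ($d{\left(k,Z \right)} = 3 \left(\left(-4\right) \left(-2\right) k Z + \left(-8 + Z\right)\right) = 3 \left(8 k Z + \left(-8 + Z\right)\right) = 3 \left(8 Z k + \left(-8 + Z\right)\right) = 3 \left(-8 + Z + 8 Z k\right) = -24 + 3 Z + 24 Z k$)
$\left(d{\left(-7,v \right)} + 7\right)^{2} = \left(\left(-24 + 3 \cdot 5 + 24 \cdot 5 \left(-7\right)\right) + 7\right)^{2} = \left(\left(-24 + 15 - 840\right) + 7\right)^{2} = \left(-849 + 7\right)^{2} = \left(-842\right)^{2} = 708964$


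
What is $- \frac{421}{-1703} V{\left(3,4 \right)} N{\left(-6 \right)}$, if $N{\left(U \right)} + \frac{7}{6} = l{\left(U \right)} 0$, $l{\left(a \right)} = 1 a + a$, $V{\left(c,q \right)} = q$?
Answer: $- \frac{5894}{5109} \approx -1.1537$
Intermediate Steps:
$l{\left(a \right)} = 2 a$ ($l{\left(a \right)} = a + a = 2 a$)
$N{\left(U \right)} = - \frac{7}{6}$ ($N{\left(U \right)} = - \frac{7}{6} + 2 U 0 = - \frac{7}{6} + 0 = - \frac{7}{6}$)
$- \frac{421}{-1703} V{\left(3,4 \right)} N{\left(-6 \right)} = - \frac{421}{-1703} \cdot 4 \left(- \frac{7}{6}\right) = \left(-421\right) \left(- \frac{1}{1703}\right) \left(- \frac{14}{3}\right) = \frac{421}{1703} \left(- \frac{14}{3}\right) = - \frac{5894}{5109}$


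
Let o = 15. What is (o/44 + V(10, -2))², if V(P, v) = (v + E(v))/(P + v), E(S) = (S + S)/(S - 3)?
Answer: 441/12100 ≈ 0.036446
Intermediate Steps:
E(S) = 2*S/(-3 + S) (E(S) = (2*S)/(-3 + S) = 2*S/(-3 + S))
V(P, v) = (v + 2*v/(-3 + v))/(P + v)
(o/44 + V(10, -2))² = (15/44 - 2*(-1 - 2)/((-3 - 2)*(10 - 2)))² = (15*(1/44) - 2*(-3)/(-5*8))² = (15/44 - 2*(-⅕)*⅛*(-3))² = (15/44 - 3/20)² = (21/110)² = 441/12100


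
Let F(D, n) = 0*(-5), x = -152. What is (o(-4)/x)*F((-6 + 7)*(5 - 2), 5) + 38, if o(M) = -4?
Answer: 38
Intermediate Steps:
F(D, n) = 0
(o(-4)/x)*F((-6 + 7)*(5 - 2), 5) + 38 = -4/(-152)*0 + 38 = -4*(-1/152)*0 + 38 = (1/38)*0 + 38 = 0 + 38 = 38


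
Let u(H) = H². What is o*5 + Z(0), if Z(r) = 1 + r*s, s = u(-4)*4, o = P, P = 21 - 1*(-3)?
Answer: 121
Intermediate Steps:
P = 24 (P = 21 + 3 = 24)
o = 24
s = 64 (s = (-4)²*4 = 16*4 = 64)
Z(r) = 1 + 64*r (Z(r) = 1 + r*64 = 1 + 64*r)
o*5 + Z(0) = 24*5 + (1 + 64*0) = 120 + (1 + 0) = 120 + 1 = 121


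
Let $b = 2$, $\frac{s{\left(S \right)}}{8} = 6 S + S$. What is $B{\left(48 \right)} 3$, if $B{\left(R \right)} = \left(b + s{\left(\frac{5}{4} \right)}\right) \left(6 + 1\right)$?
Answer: $1512$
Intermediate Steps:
$s{\left(S \right)} = 56 S$ ($s{\left(S \right)} = 8 \left(6 S + S\right) = 8 \cdot 7 S = 56 S$)
$B{\left(R \right)} = 504$ ($B{\left(R \right)} = \left(2 + 56 \cdot \frac{5}{4}\right) \left(6 + 1\right) = \left(2 + 56 \cdot 5 \cdot \frac{1}{4}\right) 7 = \left(2 + 56 \cdot \frac{5}{4}\right) 7 = \left(2 + 70\right) 7 = 72 \cdot 7 = 504$)
$B{\left(48 \right)} 3 = 504 \cdot 3 = 1512$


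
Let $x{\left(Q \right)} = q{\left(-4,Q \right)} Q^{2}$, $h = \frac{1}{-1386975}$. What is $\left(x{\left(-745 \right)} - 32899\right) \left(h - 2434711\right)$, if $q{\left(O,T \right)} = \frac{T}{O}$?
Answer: $- \frac{232645888021775533259}{924650} \approx -2.516 \cdot 10^{14}$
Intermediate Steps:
$h = - \frac{1}{1386975} \approx -7.2099 \cdot 10^{-7}$
$x{\left(Q \right)} = - \frac{Q^{3}}{4}$ ($x{\left(Q \right)} = \frac{Q}{-4} Q^{2} = Q \left(- \frac{1}{4}\right) Q^{2} = - \frac{Q}{4} Q^{2} = - \frac{Q^{3}}{4}$)
$\left(x{\left(-745 \right)} - 32899\right) \left(h - 2434711\right) = \left(- \frac{\left(-745\right)^{3}}{4} - 32899\right) \left(- \frac{1}{1386975} - 2434711\right) = \left(\left(- \frac{1}{4}\right) \left(-413493625\right) - 32899\right) \left(- \frac{3376883289226}{1386975}\right) = \left(\frac{413493625}{4} - 32899\right) \left(- \frac{3376883289226}{1386975}\right) = \frac{413362029}{4} \left(- \frac{3376883289226}{1386975}\right) = - \frac{232645888021775533259}{924650}$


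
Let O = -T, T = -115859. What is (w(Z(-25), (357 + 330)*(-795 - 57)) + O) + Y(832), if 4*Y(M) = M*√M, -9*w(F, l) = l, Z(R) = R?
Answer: 180895 + 1664*√13 ≈ 1.8689e+5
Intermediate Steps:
w(F, l) = -l/9
Y(M) = M^(3/2)/4 (Y(M) = (M*√M)/4 = M^(3/2)/4)
O = 115859 (O = -1*(-115859) = 115859)
(w(Z(-25), (357 + 330)*(-795 - 57)) + O) + Y(832) = (-(357 + 330)*(-795 - 57)/9 + 115859) + 832^(3/2)/4 = (-229*(-852)/3 + 115859) + (6656*√13)/4 = (-⅑*(-585324) + 115859) + 1664*√13 = (65036 + 115859) + 1664*√13 = 180895 + 1664*√13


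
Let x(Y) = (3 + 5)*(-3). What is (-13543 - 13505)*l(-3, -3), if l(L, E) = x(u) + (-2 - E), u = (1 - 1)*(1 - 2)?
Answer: 622104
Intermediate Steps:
u = 0 (u = 0*(-1) = 0)
x(Y) = -24 (x(Y) = 8*(-3) = -24)
l(L, E) = -26 - E (l(L, E) = -24 + (-2 - E) = -26 - E)
(-13543 - 13505)*l(-3, -3) = (-13543 - 13505)*(-26 - 1*(-3)) = -27048*(-26 + 3) = -27048*(-23) = 622104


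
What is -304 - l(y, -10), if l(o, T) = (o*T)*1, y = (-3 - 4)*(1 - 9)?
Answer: 256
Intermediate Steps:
y = 56 (y = -7*(-8) = 56)
l(o, T) = T*o (l(o, T) = (T*o)*1 = T*o)
-304 - l(y, -10) = -304 - (-10)*56 = -304 - 1*(-560) = -304 + 560 = 256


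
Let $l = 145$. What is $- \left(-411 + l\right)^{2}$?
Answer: $-70756$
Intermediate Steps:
$- \left(-411 + l\right)^{2} = - \left(-411 + 145\right)^{2} = - \left(-266\right)^{2} = \left(-1\right) 70756 = -70756$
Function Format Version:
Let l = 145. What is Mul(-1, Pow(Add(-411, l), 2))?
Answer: -70756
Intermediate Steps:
Mul(-1, Pow(Add(-411, l), 2)) = Mul(-1, Pow(Add(-411, 145), 2)) = Mul(-1, Pow(-266, 2)) = Mul(-1, 70756) = -70756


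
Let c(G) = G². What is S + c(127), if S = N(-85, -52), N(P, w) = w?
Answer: 16077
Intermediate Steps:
S = -52
S + c(127) = -52 + 127² = -52 + 16129 = 16077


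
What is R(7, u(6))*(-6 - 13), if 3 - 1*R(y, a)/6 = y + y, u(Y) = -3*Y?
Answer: 1254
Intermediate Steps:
R(y, a) = 18 - 12*y (R(y, a) = 18 - 6*(y + y) = 18 - 12*y)
R(7, u(6))*(-6 - 13) = (18 - 12*7)*(-6 - 13) = (18 - 84)*(-19) = -66*(-19) = 1254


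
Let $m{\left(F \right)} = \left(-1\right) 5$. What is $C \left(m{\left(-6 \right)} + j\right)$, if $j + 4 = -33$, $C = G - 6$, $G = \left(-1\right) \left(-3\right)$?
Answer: $126$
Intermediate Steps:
$m{\left(F \right)} = -5$
$G = 3$
$C = -3$ ($C = 3 - 6 = -3$)
$j = -37$ ($j = -4 - 33 = -37$)
$C \left(m{\left(-6 \right)} + j\right) = - 3 \left(-5 - 37\right) = \left(-3\right) \left(-42\right) = 126$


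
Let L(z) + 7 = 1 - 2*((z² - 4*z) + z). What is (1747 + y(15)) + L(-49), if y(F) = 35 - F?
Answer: -3335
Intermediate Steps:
L(z) = -6 - 2*z² + 6*z (L(z) = -7 + (1 - 2*((z² - 4*z) + z)) = -7 + (1 - 2*(z² - 3*z)) = -7 + (1 + (-2*z² + 6*z)) = -7 + (1 - 2*z² + 6*z) = -6 - 2*z² + 6*z)
(1747 + y(15)) + L(-49) = (1747 + (35 - 1*15)) + (-6 - 2*(-49)² + 6*(-49)) = (1747 + (35 - 15)) + (-6 - 2*2401 - 294) = (1747 + 20) + (-6 - 4802 - 294) = 1767 - 5102 = -3335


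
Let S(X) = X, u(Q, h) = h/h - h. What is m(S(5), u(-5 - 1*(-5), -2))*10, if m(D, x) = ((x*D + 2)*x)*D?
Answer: 2550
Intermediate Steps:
u(Q, h) = 1 - h
m(D, x) = D*x*(2 + D*x) (m(D, x) = ((D*x + 2)*x)*D = ((2 + D*x)*x)*D = (x*(2 + D*x))*D = D*x*(2 + D*x))
m(S(5), u(-5 - 1*(-5), -2))*10 = (5*(1 - 1*(-2))*(2 + 5*(1 - 1*(-2))))*10 = (5*(1 + 2)*(2 + 5*(1 + 2)))*10 = (5*3*(2 + 5*3))*10 = (5*3*(2 + 15))*10 = (5*3*17)*10 = 255*10 = 2550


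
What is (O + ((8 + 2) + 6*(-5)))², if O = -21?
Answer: 1681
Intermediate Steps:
(O + ((8 + 2) + 6*(-5)))² = (-21 + ((8 + 2) + 6*(-5)))² = (-21 + (10 - 30))² = (-21 - 20)² = (-41)² = 1681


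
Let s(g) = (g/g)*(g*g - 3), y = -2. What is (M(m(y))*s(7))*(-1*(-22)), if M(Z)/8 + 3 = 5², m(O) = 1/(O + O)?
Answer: 178112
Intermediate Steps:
m(O) = 1/(2*O)
M(Z) = 176 (M(Z) = -24 + 8*5² = -24 + 8*25 = -24 + 200 = 176)
s(g) = -3 + g² (s(g) = 1*(g² - 3) = 1*(-3 + g²) = -3 + g²)
(M(m(y))*s(7))*(-1*(-22)) = (176*(-3 + 7²))*(-1*(-22)) = (176*(-3 + 49))*22 = (176*46)*22 = 8096*22 = 178112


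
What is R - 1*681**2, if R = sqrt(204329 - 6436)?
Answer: -463761 + sqrt(197893) ≈ -4.6332e+5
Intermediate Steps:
R = sqrt(197893) ≈ 444.85
R - 1*681**2 = sqrt(197893) - 1*681**2 = sqrt(197893) - 1*463761 = sqrt(197893) - 463761 = -463761 + sqrt(197893)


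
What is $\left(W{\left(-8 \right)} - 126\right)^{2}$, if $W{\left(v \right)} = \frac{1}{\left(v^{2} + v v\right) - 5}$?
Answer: $\frac{240157009}{15129} \approx 15874.0$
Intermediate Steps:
$W{\left(v \right)} = \frac{1}{-5 + 2 v^{2}}$ ($W{\left(v \right)} = \frac{1}{\left(v^{2} + v^{2}\right) - 5} = \frac{1}{2 v^{2} - 5} = \frac{1}{-5 + 2 v^{2}}$)
$\left(W{\left(-8 \right)} - 126\right)^{2} = \left(\frac{1}{-5 + 2 \left(-8\right)^{2}} - 126\right)^{2} = \left(\frac{1}{-5 + 2 \cdot 64} - 126\right)^{2} = \left(\frac{1}{-5 + 128} - 126\right)^{2} = \left(\frac{1}{123} - 126\right)^{2} = \left(- \frac{15497}{123}\right)^{2} = \frac{240157009}{15129}$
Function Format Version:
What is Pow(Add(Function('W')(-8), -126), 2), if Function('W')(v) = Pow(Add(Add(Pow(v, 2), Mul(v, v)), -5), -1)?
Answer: Rational(240157009, 15129) ≈ 15874.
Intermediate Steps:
Function('W')(v) = Pow(Add(-5, Mul(2, Pow(v, 2))), -1) (Function('W')(v) = Pow(Add(Add(Pow(v, 2), Pow(v, 2)), -5), -1) = Pow(Add(Mul(2, Pow(v, 2)), -5), -1) = Pow(Add(-5, Mul(2, Pow(v, 2))), -1))
Pow(Add(Function('W')(-8), -126), 2) = Pow(Add(Pow(Add(-5, Mul(2, Pow(-8, 2))), -1), -126), 2) = Pow(Add(Pow(Add(-5, Mul(2, 64)), -1), -126), 2) = Pow(Add(Pow(Add(-5, 128), -1), -126), 2) = Pow(Add(Pow(123, -1), -126), 2) = Pow(Add(Rational(1, 123), -126), 2) = Pow(Rational(-15497, 123), 2) = Rational(240157009, 15129)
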